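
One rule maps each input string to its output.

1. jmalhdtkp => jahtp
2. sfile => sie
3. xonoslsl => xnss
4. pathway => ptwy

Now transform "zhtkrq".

ztr

The rule is to keep every other character starting from the first (positions 1st, 3rd, 5th, ...).
On "zhtkrq" that produces "ztr".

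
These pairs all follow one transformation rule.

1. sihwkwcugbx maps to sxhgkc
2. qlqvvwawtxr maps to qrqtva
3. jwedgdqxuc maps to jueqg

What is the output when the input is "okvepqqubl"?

The transformation: keep every other character starting from the first (positions 1st, 3rd, 5th, ...), then take characters alternately from the front and the back (1st, last, 2nd, 2nd-last, ...).
So "okvepqqubl" becomes "obvqp".

obvqp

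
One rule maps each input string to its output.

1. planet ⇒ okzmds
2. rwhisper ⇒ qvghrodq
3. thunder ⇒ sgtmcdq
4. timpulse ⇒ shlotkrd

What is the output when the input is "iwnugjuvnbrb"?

In each case the input is transformed by: shift every letter 1 place backward in the alphabet (wrapping around).
Doing the same to "iwnugjuvnbrb": "hvmtfitumaqa".

hvmtfitumaqa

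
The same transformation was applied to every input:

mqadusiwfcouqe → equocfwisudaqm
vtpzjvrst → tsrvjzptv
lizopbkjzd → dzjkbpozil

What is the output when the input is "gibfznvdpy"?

ypdvnzfbig

Each output is the input with this applied: reverse the string.
So "gibfznvdpy" becomes "ypdvnzfbig".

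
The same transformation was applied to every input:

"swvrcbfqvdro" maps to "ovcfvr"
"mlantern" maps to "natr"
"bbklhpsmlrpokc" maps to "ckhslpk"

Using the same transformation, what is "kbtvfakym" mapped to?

Rule — swap the first and last characters, then keep every other character starting from the first (positions 1st, 3rd, 5th, ...).
So "kbtvfakym" becomes "mtfkk".

mtfkk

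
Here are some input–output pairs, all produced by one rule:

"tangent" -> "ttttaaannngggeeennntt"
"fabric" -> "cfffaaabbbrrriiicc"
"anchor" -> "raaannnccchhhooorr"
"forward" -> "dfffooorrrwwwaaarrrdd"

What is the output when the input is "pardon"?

npppaaarrrdddooonn

In each case the input is transformed by: repeat every character 3 times, then move the last character to the front.
For "pardon" the result is "npppaaarrrdddooonn".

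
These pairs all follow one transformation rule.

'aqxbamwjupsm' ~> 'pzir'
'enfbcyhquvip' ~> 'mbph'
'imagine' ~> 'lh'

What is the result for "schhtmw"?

bs

The pattern: shift every letter 1 place backward in the alphabet (wrapping around), then keep one character in every 3, starting at position 2 (positions 2nd, 5th, 8th, ...).
For "schhtmw", step one produces "rbggslv"; step two turns that into "bs".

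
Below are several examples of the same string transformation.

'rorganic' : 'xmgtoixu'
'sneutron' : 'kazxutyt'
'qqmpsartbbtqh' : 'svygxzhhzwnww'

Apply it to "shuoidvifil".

auojboloryn

The transformation: shift every letter 6 places forward in the alphabet (wrapping around), then move the first 2 characters to the end (rotate left by 2).
"shuoidvifil" → "auojboloryn".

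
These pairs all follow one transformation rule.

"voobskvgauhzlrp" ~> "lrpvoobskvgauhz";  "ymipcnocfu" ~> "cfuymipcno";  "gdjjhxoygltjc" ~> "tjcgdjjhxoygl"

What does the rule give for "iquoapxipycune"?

uneiquoapxipyc

The rule is to move the last 3 characters to the front (rotate right by 3).
Doing the same to "iquoapxipycune": "uneiquoapxipyc".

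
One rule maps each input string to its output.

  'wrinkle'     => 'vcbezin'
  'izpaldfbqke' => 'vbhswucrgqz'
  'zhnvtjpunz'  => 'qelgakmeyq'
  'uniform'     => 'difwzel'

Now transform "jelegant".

kerxvcva

What's happening: shift every letter 9 places backward in the alphabet (wrapping around), then reverse the string.
Applying that to "jelegant" gives "kerxvcva".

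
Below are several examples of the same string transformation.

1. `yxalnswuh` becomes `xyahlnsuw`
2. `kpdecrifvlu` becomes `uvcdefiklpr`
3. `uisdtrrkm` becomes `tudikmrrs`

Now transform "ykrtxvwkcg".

In each case the input is transformed by: sort the characters into alphabetical order, then move the last 2 characters to the front (rotate right by 2).
For "ykrtxvwkcg", step one produces "cgkkrtvwxy"; step two turns that into "xycgkkrtvw".

xycgkkrtvw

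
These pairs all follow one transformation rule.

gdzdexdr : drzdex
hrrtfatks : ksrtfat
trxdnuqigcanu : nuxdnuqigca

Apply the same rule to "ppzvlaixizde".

dezvlaixiz

The pattern: delete the first 2 characters, then move the last 2 characters to the front (rotate right by 2).
On "ppzvlaixizde": the first step gives "zvlaixizde", and the second then gives "dezvlaixiz".
(Check on "trxdnuqigcanu": → "xdnuqigcanu" → "nuxdnuqigca" ✓)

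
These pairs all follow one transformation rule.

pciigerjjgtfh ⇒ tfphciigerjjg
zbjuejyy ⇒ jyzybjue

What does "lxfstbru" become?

brluxfst

The rule is to swap the first and last characters, then move the last 3 characters to the front (rotate right by 3).
Applying both steps to "lxfstbru": "uxfstbrl", then "brluxfst".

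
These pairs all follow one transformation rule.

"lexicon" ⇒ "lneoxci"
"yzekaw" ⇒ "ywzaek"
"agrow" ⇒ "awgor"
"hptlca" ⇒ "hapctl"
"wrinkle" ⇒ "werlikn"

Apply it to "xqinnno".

xoqninn

The rule is to take characters alternately from the front and the back (1st, last, 2nd, 2nd-last, ...).
"xqinnno" → "xoqninn".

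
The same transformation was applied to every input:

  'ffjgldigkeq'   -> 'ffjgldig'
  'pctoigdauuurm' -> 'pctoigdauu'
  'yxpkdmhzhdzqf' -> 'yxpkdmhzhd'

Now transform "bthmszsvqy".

The transformation: delete the last 3 characters.
"bthmszsvqy" → "bthmszs".

bthmszs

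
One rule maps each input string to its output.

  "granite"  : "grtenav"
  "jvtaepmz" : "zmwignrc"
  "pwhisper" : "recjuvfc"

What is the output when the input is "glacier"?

The transformation: move the last 2 characters to the front (rotate right by 2), then shift every letter 13 places forward in the alphabet (wrapping around) — i.e. ROT13.
For "glacier", step one produces "erglaci"; step two turns that into "retynpv".

retynpv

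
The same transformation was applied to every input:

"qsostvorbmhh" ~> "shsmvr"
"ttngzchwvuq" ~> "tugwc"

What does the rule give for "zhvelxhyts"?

hseyx

Looking at the pairs, the operation is to keep every other character starting from the second (positions 2nd, 4th, 6th, ...), then take characters alternately from the front and the back (1st, last, 2nd, 2nd-last, ...).
For "zhvelxhyts" the result is "hseyx".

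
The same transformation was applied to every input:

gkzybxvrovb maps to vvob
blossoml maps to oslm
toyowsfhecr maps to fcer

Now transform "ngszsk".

zsks

In each case the input is transformed by: swap each adjacent pair of characters (1↔2, 3↔4, ...), then keep only the last 4 characters.
For "ngszsk", step one produces "gnzsks"; step two turns that into "zsks".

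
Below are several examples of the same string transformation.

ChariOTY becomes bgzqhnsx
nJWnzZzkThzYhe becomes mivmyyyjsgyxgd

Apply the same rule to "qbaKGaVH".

The pattern: shift every letter 1 place backward in the alphabet (wrapping around), then convert every letter to lowercase.
Applying that to "qbaKGaVH" gives "pazjfzug".

pazjfzug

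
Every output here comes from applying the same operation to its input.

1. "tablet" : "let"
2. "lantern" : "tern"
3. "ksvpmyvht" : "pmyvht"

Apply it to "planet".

In each case the input is transformed by: delete the first 3 characters.
For "planet" the result is "net".

net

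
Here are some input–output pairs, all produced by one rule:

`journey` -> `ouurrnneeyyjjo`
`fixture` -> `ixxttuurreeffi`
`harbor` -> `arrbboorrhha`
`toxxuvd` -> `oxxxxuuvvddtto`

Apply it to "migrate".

iggrraatteemmi

Rule — double every character, then move the first 3 characters to the end (rotate left by 3).
Working it through for "migrate": intermediate "mmiiggrraattee", final "iggrraatteemmi".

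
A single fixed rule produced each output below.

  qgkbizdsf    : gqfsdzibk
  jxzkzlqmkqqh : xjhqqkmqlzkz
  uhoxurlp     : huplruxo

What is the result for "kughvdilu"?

ukulidvhg

The rule is to move the first 2 characters to the end (rotate left by 2), then reverse the string.
For "kughvdilu", step one produces "ghvdiluku"; step two turns that into "ukulidvhg".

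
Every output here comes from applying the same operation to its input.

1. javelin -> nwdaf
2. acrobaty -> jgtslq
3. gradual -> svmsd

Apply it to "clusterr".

mklwjj

The rule is to delete the first 2 characters, then shift every letter 8 places backward in the alphabet (wrapping around).
For "clusterr", step one produces "usterr"; step two turns that into "mklwjj".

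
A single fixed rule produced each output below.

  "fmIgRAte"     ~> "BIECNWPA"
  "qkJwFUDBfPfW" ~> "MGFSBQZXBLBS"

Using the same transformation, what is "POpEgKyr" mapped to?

Each output is the input with this applied: shift every letter 4 places backward in the alphabet (wrapping around), then convert every letter to uppercase.
Working it through for "POpEgKyr": intermediate "LKlAcGun", final "LKLACGUN".

LKLACGUN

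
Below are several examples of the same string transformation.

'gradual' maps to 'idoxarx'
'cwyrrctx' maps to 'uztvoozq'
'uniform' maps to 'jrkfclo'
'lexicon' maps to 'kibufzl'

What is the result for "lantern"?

Rule — move the last character to the front, then shift every letter 3 places backward in the alphabet (wrapping around).
For "lantern", step one produces "nlanter"; step two turns that into "kixkqbo".

kixkqbo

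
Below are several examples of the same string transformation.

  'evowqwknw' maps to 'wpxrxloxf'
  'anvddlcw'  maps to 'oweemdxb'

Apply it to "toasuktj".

The transformation: shift every letter 1 place forward in the alphabet (wrapping around), then move the first character to the end.
For "toasuktj", step one produces "upbtvluk"; step two turns that into "pbtvluku".

pbtvluku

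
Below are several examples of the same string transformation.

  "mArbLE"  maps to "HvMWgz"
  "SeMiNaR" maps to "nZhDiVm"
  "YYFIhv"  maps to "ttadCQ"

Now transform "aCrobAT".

VxMJWvo

The pattern: flip the case of every letter, then shift every letter 5 places backward in the alphabet (wrapping around).
Starting from "aCrobAT": after the first operation, "AcROBat"; after the second, "VxMJWvo".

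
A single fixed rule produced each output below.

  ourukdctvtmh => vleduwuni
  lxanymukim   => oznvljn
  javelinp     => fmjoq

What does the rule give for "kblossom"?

What's happening: delete the first 3 characters, then shift every letter 1 place forward in the alphabet (wrapping around).
"kblossom" → "ossom" → "pttpn".

pttpn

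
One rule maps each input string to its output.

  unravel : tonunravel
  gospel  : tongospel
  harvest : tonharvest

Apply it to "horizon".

tonhorizon

In each case the input is transformed by: prepend "ton".
So "horizon" becomes "tonhorizon".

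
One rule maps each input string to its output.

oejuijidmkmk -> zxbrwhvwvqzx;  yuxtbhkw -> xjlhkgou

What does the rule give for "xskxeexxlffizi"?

Looking at the pairs, the operation is to shift every letter 13 places forward in the alphabet (wrapping around) — i.e. ROT13, then move the last 2 characters to the front (rotate right by 2).
For "xskxeexxlffizi" the result is "mvkfxkrrkkyssv".
(Check on "oejuijidmkmk": → "brwhvwvqzxzx" → "zxbrwhvwvqzx" ✓)

mvkfxkrrkkyssv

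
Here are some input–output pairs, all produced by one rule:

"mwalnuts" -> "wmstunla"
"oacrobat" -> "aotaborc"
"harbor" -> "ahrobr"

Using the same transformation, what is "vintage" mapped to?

ivegatn

What's happening: move the first 2 characters to the end (rotate left by 2), then reverse the string.
Applying both steps to "vintage": "ntagevi", then "ivegatn".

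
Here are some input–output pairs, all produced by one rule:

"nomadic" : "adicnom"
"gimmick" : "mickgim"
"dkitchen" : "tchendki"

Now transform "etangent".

The pattern: move the first 3 characters to the end (rotate left by 3).
On "etangent" that produces "ngenteta".

ngenteta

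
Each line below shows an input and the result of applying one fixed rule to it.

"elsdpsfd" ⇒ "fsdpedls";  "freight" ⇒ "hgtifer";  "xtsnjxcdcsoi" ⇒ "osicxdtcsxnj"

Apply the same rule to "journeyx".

Rule — move the last 2 characters to the front (rotate right by 2), then take characters alternately from the front and the back (1st, last, 2nd, 2nd-last, ...).
Applying that to "journeyx" gives "yexnjrou".

yexnjrou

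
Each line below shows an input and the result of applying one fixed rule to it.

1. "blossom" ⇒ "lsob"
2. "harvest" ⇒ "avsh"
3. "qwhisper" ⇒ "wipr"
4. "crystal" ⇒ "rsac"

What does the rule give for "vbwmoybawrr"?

Looking at the pairs, the operation is to move the first character to the end, then keep every other character starting from the first (positions 1st, 3rd, 5th, ...).
"vbwmoybawrr" → "bwmoybawrrv" → "bmyarv".

bmyarv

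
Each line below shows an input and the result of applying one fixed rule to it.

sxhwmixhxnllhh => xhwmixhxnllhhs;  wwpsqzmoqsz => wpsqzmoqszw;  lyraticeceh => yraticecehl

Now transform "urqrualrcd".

The pattern: move the first character to the end.
For "urqrualrcd" the result is "rqrualrcdu".

rqrualrcdu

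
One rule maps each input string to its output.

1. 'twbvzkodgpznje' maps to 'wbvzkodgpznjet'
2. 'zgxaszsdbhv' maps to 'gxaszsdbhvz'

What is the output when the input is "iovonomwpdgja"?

ovonomwpdgjai

The rule is to move the first character to the end.
Doing the same to "iovonomwpdgja": "ovonomwpdgjai".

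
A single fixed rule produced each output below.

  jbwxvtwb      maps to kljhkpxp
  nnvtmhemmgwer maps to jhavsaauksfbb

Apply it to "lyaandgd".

oobrurzm

Each output is the input with this applied: shift every letter 12 places backward in the alphabet (wrapping around), then move the first 2 characters to the end (rotate left by 2).
Working it through for "lyaandgd": intermediate "zmoobrur", final "oobrurzm".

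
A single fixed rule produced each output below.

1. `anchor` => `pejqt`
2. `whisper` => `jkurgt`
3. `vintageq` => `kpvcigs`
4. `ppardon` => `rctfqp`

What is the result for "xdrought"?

ftqwijv

The pattern: delete the first character, then shift every letter 2 places forward in the alphabet (wrapping around).
Applying both steps to "xdrought": "drought", then "ftqwijv".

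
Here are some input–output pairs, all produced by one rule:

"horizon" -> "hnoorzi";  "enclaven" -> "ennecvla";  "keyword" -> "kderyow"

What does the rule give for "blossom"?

bmlooss

What's happening: take characters alternately from the front and the back (1st, last, 2nd, 2nd-last, ...).
So "blossom" becomes "bmlooss".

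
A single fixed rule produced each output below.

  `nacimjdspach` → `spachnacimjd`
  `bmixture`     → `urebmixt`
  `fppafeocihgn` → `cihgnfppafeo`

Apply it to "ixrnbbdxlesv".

xlesvixrnbbd

The transformation: move the first character to the end, then swap the front and back halves of the string.
For "ixrnbbdxlesv", step one produces "xrnbbdxlesvi"; step two turns that into "xlesvixrnbbd".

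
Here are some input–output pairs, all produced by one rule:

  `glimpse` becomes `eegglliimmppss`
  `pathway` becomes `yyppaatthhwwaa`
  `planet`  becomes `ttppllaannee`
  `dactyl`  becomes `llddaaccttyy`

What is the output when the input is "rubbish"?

hhrruubbbbiiss

The pattern: double every character, then move the last 2 characters to the front (rotate right by 2).
Starting from "rubbish": after the first operation, "rruubbbbiisshh"; after the second, "hhrruubbbbiiss".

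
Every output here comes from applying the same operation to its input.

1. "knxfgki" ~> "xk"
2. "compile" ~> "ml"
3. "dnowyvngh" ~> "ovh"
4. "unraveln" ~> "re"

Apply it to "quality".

The pattern: keep one character in every 3, starting at position 3 (positions 3rd, 6th, 9th, ...).
So "quality" becomes "at".

at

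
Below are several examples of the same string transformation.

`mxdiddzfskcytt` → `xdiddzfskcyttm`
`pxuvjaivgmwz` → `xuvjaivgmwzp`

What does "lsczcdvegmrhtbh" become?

The transformation: move the first character to the end.
Applying that to "lsczcdvegmrhtbh" gives "sczcdvegmrhtbhl".

sczcdvegmrhtbhl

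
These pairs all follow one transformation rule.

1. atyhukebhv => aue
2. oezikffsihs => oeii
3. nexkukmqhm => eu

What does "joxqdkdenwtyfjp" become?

oe

The rule is to keep only the vowels.
"joxqdkdenwtyfjp" → "oe".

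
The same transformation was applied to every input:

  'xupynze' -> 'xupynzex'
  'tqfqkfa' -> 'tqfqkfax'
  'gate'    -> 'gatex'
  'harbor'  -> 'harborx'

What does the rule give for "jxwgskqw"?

jxwgskqwx

In each case the input is transformed by: append "x".
On "jxwgskqw" that produces "jxwgskqwx".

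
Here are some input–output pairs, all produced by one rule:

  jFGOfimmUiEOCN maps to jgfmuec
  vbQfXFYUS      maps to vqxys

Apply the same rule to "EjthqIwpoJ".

Rule — keep every other character starting from the first (positions 1st, 3rd, 5th, ...), then convert every letter to lowercase.
On "EjthqIwpoJ" that produces "etqwo".

etqwo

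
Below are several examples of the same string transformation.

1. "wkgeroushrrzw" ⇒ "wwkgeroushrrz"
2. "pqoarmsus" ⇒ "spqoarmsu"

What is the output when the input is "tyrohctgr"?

The pattern: move the last character to the front.
On "tyrohctgr" that produces "rtyrohctg".

rtyrohctg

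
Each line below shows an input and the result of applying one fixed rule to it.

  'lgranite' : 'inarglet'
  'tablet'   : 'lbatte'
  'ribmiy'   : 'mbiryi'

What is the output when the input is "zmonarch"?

The pattern: reverse the string, then move the first 2 characters to the end (rotate left by 2).
For "zmonarch", step one produces "hcranomz"; step two turns that into "ranomzhc".

ranomzhc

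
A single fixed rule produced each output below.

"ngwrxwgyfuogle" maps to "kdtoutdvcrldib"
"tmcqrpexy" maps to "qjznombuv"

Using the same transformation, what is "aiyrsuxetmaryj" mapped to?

xfvoprubqjxovg

What's happening: shift every letter 3 places backward in the alphabet (wrapping around).
Doing the same to "aiyrsuxetmaryj": "xfvoprubqjxovg".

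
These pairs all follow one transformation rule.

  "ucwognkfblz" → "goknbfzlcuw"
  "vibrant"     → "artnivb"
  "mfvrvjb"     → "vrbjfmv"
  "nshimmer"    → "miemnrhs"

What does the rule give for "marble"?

lbmera

In each case the input is transformed by: move the first 3 characters to the end (rotate left by 3), then swap each adjacent pair of characters (1↔2, 3↔4, ...).
Working it through for "marble": intermediate "blemar", final "lbmera".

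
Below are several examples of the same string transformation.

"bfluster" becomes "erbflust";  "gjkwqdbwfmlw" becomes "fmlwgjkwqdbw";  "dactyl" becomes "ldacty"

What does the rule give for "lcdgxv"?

The transformation: swap the front and back halves of the string, then move the first 2 characters to the end (rotate left by 2).
Working it through for "lcdgxv": intermediate "gxvlcd", final "vlcdgx".

vlcdgx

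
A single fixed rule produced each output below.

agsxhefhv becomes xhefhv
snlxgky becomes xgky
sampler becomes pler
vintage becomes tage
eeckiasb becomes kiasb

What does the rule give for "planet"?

What's happening: delete the first 3 characters.
For "planet" the result is "net".

net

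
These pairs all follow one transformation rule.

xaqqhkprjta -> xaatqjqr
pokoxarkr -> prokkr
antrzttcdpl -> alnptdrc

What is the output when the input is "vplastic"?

The rule is to take characters alternately from the front and the back (1st, last, 2nd, 2nd-last, ...), then delete the last 3 characters.
Starting from "vplastic": after the first operation, "vcpiltas"; after the second, "vcpil".

vcpil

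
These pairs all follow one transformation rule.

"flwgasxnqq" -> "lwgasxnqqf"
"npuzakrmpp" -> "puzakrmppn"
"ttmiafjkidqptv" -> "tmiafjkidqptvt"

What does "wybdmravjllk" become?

ybdmravjllkw

In each case the input is transformed by: move the first character to the end.
On "wybdmravjllk" that produces "ybdmravjllkw".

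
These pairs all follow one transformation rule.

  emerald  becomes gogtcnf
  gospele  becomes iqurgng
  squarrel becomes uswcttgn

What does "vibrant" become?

xkdtcpv

Rule — shift every letter 2 places forward in the alphabet (wrapping around).
On "vibrant" that produces "xkdtcpv".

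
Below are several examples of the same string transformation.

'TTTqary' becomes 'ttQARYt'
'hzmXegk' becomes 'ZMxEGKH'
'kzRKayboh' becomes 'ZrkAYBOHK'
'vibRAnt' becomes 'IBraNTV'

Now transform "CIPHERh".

Rule — flip the case of every letter, then move the first character to the end.
For "CIPHERh", step one produces "cipherH"; step two turns that into "ipherHc".

ipherHc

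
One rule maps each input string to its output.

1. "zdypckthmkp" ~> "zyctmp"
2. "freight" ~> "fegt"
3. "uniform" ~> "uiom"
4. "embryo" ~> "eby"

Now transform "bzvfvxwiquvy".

Each output is the input with this applied: keep every other character starting from the first (positions 1st, 3rd, 5th, ...).
For "bzvfvxwiquvy" the result is "bvvwqv".

bvvwqv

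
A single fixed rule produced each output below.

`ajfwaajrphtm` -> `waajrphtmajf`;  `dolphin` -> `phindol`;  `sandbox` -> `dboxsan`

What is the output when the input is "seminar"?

Each output is the input with this applied: move the first 3 characters to the end (rotate left by 3).
So "seminar" becomes "inarsem".

inarsem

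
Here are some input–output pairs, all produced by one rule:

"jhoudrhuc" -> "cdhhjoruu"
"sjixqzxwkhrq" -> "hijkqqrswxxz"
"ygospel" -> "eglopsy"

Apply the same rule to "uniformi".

fiimnoru

The pattern: sort the characters into alphabetical order.
On "uniformi" that produces "fiimnoru".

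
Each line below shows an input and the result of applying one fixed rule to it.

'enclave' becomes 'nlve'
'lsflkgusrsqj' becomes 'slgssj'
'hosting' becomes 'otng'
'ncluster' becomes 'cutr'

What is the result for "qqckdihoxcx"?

qkiocx

Each output is the input with this applied: swap each adjacent pair of characters (1↔2, 3↔4, ...), then keep every other character starting from the first (positions 1st, 3rd, 5th, ...).
For "qqckdihoxcx", step one produces "qqkcidohcxx"; step two turns that into "qkiocx".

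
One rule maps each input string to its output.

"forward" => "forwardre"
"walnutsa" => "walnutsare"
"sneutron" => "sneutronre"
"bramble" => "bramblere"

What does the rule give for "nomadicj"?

nomadicjre

Rule — append "re".
Applying that to "nomadicj" gives "nomadicjre".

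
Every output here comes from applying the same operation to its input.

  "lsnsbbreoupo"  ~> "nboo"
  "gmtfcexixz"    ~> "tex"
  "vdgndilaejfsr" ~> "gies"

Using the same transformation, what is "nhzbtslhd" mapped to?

Rule — keep one character in every 3, starting at position 3 (positions 3rd, 6th, 9th, ...).
On "nhzbtslhd" that produces "zsd".

zsd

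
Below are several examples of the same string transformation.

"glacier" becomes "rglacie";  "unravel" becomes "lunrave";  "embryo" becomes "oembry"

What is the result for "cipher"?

rciphe

Rule — move the last character to the front.
For "cipher" the result is "rciphe".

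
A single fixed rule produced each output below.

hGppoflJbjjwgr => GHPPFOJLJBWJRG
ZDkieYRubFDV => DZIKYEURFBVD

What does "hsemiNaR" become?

SHMENIRA

Looking at the pairs, the operation is to swap each adjacent pair of characters (1↔2, 3↔4, ...), then convert every letter to uppercase.
Working it through for "hsemiNaR": intermediate "shmeNiRa", final "SHMENIRA".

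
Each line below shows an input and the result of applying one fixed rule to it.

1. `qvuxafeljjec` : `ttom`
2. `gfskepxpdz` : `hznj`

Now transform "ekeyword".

The pattern: shift every letter 10 places forward in the alphabet (wrapping around), then keep only the last 4 characters.
On "ekeyword": the first step gives "ouoigybn", and the second then gives "gybn".
(Check on "gfskepxpdz": → "qpcuozhznj" → "hznj" ✓)

gybn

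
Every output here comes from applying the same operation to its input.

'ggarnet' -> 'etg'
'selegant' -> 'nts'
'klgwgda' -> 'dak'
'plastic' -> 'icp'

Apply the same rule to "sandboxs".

xss

Rule — move the first character to the end, then keep only the last 3 characters.
On "sandboxs": the first step gives "andboxss", and the second then gives "xss".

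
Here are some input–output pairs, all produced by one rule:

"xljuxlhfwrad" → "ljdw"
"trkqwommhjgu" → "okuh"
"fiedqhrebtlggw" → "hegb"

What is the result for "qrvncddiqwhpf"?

The pattern: keep one character in every 3, starting at position 3 (positions 3rd, 6th, 9th, ...), then swap each adjacent pair of characters (1↔2, 3↔4, ...).
Doing the same to "qrvncddiqwhpf": "dvpq".

dvpq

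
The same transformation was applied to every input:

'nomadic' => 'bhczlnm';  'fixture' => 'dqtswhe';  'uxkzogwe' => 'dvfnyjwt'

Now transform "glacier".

qdhbzkf

What's happening: reverse the string, then shift every letter 1 place backward in the alphabet (wrapping around).
For "glacier", step one produces "reicalg"; step two turns that into "qdhbzkf".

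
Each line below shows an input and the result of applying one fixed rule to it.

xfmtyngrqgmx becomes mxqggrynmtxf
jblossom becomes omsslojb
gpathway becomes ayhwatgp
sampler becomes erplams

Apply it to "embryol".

olrymbe

Each output is the input with this applied: reverse the string, then swap each adjacent pair of characters (1↔2, 3↔4, ...).
"embryol" → "olrymbe".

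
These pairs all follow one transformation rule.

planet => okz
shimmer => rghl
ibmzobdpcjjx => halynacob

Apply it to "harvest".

Rule — delete the last 3 characters, then shift every letter 1 place backward in the alphabet (wrapping around).
"harvest" → "harv" → "gzqu".
(Check on "planet": → "pla" → "okz" ✓)

gzqu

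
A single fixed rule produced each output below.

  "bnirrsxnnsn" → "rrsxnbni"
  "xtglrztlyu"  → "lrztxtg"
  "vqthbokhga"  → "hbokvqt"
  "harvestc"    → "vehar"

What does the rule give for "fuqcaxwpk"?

Rule — delete the last 3 characters, then move the first 3 characters to the end (rotate left by 3).
For "fuqcaxwpk", step one produces "fuqcax"; step two turns that into "caxfuq".

caxfuq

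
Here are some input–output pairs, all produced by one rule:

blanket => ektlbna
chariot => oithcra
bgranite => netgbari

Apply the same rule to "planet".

In each case the input is transformed by: swap each adjacent pair of characters (1↔2, 3↔4, ...), then move the last 3 characters to the front (rotate right by 3).
On "planet": the first step gives "lpnate", and the second then gives "atelpn".

atelpn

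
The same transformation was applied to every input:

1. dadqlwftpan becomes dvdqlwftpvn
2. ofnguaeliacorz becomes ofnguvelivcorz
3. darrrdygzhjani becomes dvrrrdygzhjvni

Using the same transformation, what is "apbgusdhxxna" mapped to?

vpbgusdhxxnv

Rule — replace every "a" with "v".
For "apbgusdhxxna" the result is "vpbgusdhxxnv".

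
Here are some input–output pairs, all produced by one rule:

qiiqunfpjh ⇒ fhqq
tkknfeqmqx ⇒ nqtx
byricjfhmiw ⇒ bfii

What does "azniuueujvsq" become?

Rule — keep one character in every 3, starting at position 1 (positions 1st, 4th, 7th, ...), then sort the characters into alphabetical order.
Working it through for "azniuueujvsq": intermediate "aiev", final "aeiv".

aeiv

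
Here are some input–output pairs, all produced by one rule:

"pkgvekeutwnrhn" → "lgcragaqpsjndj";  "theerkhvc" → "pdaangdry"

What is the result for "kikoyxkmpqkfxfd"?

Looking at the pairs, the operation is to shift every letter 4 places backward in the alphabet (wrapping around).
On "kikoyxkmpqkfxfd" that produces "gegkutgilmgbtbz".

gegkutgilmgbtbz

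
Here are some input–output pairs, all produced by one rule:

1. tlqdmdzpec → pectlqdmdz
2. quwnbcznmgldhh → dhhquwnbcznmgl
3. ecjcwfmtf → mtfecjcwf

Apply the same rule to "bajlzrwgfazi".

The pattern: move the last 3 characters to the front (rotate right by 3).
"bajlzrwgfazi" → "azibajlzrwgf".

azibajlzrwgf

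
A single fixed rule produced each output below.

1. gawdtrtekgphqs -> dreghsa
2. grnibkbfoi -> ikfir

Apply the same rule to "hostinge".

tneo

The transformation: move the first 2 characters to the end (rotate left by 2), then keep every other character starting from the second (positions 2nd, 4th, 6th, ...).
Starting from "hostinge": after the first operation, "stingeho"; after the second, "tneo".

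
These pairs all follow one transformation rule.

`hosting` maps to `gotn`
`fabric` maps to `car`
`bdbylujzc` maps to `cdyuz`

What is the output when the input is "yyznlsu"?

uyns

The transformation: move the last character to the front, then keep every other character starting from the first (positions 1st, 3rd, 5th, ...).
Starting from "yyznlsu": after the first operation, "uyyznls"; after the second, "uyns".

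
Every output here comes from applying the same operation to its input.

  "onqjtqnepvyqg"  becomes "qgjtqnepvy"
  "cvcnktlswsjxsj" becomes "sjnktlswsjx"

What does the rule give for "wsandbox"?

oxndb

Each output is the input with this applied: delete the first 3 characters, then move the last 2 characters to the front (rotate right by 2).
Starting from "wsandbox": after the first operation, "ndbox"; after the second, "oxndb".
(Check on "onqjtqnepvyqg": → "jtqnepvyqg" → "qgjtqnepvy" ✓)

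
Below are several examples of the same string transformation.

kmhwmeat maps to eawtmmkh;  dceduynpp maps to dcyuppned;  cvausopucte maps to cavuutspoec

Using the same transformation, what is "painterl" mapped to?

The rule is to sort the characters into reverse alphabetical order, then move the last 2 characters to the front (rotate right by 2).
"painterl" → "trpnliea" → "eatrpnli".

eatrpnli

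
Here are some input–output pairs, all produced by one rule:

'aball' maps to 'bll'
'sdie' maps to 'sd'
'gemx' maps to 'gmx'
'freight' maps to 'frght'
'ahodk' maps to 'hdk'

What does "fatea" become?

Each output is the input with this applied: remove every vowel.
On "fatea" that produces "ft".

ft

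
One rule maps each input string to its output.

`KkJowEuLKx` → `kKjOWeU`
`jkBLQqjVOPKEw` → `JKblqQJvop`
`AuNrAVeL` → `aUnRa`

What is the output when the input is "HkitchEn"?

The transformation: delete the last 3 characters, then flip the case of every letter.
Working it through for "HkitchEn": intermediate "Hkitc", final "hKITC".

hKITC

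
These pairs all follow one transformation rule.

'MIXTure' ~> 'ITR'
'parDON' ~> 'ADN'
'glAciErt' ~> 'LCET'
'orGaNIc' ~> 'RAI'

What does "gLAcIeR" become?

Each output is the input with this applied: keep every other character starting from the second (positions 2nd, 4th, 6th, ...), then convert every letter to uppercase.
"gLAcIeR" → "LCE".

LCE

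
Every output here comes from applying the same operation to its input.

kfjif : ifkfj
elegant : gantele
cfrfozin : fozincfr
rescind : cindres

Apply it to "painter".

nterpai

Looking at the pairs, the operation is to move the first 3 characters to the end (rotate left by 3).
Applying that to "painter" gives "nterpai".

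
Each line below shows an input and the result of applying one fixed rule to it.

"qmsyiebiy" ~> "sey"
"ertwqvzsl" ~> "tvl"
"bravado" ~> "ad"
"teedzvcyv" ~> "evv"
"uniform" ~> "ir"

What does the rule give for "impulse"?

Looking at the pairs, the operation is to keep one character in every 3, starting at position 3 (positions 3rd, 6th, 9th, ...).
On "impulse" that produces "ps".

ps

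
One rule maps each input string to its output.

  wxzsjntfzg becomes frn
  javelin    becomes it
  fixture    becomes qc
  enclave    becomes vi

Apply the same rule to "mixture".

Each output is the input with this applied: keep one character in every 3, starting at position 2 (positions 2nd, 5th, 8th, ...), then shift every letter 8 places forward in the alphabet (wrapping around).
Working it through for "mixture": intermediate "iu", final "qc".

qc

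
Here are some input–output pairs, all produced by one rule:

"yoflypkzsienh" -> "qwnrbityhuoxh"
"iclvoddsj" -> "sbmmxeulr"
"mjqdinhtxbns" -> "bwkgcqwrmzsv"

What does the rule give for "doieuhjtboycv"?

elhxkcsqdnrxm

Rule — reverse the string, then shift every letter 9 places forward in the alphabet (wrapping around).
Starting from "doieuhjtboycv": after the first operation, "vcyobtjhueiod"; after the second, "elhxkcsqdnrxm".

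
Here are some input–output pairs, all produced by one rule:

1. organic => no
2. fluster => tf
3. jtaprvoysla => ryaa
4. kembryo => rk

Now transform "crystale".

tey

The rule is to move the first 3 characters to the end (rotate left by 3), then keep one character in every 3, starting at position 2 (positions 2nd, 5th, 8th, ...).
On "crystale": the first step gives "stalecry", and the second then gives "tey".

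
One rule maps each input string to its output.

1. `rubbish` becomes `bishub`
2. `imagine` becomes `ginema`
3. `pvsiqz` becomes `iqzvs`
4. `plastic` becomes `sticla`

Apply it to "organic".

anicrg

Each output is the input with this applied: delete the first character, then move the first 2 characters to the end (rotate left by 2).
"organic" → "rganic" → "anicrg".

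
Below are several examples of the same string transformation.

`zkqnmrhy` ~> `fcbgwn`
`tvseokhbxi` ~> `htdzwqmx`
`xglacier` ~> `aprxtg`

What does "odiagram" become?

xpvgpb

The rule is to shift every letter 11 places backward in the alphabet (wrapping around), then delete the first 2 characters.
On "odiagram": the first step gives "dsxpvgpb", and the second then gives "xpvgpb".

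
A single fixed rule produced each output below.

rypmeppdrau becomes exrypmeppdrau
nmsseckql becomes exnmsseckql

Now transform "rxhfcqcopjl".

exrxhfcqcopjl

The transformation: prepend "ex".
So "rxhfcqcopjl" becomes "exrxhfcqcopjl".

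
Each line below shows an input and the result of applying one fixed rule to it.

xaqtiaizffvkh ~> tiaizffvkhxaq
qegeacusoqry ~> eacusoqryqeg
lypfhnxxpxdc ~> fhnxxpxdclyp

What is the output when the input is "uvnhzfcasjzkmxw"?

What's happening: move the first 3 characters to the end (rotate left by 3).
"uvnhzfcasjzkmxw" → "hzfcasjzkmxwuvn".

hzfcasjzkmxwuvn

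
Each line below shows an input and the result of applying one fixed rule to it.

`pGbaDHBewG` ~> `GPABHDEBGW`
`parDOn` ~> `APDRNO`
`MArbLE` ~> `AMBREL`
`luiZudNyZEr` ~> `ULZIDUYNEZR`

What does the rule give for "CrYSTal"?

The transformation: swap each adjacent pair of characters (1↔2, 3↔4, ...), then convert every letter to uppercase.
"CrYSTal" → "rCSYaTl" → "RCSYATL".
(Check on "MArbLE": → "AMbrEL" → "AMBREL" ✓)

RCSYATL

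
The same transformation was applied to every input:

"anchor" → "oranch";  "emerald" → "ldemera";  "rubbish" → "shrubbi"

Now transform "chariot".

What's happening: move the last 2 characters to the front (rotate right by 2).
On "chariot" that produces "otchari".

otchari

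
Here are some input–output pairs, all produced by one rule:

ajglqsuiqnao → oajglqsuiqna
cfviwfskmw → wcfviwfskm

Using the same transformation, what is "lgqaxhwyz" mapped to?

The pattern: move the last character to the front.
For "lgqaxhwyz" the result is "zlgqaxhwy".

zlgqaxhwy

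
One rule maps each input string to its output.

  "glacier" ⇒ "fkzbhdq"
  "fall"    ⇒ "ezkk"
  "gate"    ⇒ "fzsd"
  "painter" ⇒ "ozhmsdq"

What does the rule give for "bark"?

azqj

What's happening: shift every letter 1 place backward in the alphabet (wrapping around).
So "bark" becomes "azqj".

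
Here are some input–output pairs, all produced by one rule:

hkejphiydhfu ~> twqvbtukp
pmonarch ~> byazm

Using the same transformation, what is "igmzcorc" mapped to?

Looking at the pairs, the operation is to delete the last 3 characters, then shift every letter 12 places forward in the alphabet (wrapping around).
Starting from "igmzcorc": after the first operation, "igmzc"; after the second, "usylo".

usylo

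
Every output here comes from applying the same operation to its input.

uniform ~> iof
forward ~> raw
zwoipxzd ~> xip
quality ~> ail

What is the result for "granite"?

ain

Rule — take characters alternately from the front and the back (1st, last, 2nd, 2nd-last, ...), then keep only the last 3 characters.
Applying that to "granite" gives "ain".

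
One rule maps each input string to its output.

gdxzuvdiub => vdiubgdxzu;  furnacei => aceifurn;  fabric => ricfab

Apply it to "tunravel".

What's happening: swap the front and back halves of the string.
"tunravel" → "aveltunr".

aveltunr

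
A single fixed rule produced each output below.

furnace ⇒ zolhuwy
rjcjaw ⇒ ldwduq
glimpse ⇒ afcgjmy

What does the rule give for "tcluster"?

nwfomnyl

In each case the input is transformed by: shift every letter 6 places backward in the alphabet (wrapping around).
For "tcluster" the result is "nwfomnyl".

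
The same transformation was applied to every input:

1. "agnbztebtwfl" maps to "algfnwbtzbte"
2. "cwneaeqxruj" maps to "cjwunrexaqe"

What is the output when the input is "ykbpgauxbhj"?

The rule is to take characters alternately from the front and the back (1st, last, 2nd, 2nd-last, ...).
On "ykbpgauxbhj" that produces "yjkhbbpxgua".

yjkhbbpxgua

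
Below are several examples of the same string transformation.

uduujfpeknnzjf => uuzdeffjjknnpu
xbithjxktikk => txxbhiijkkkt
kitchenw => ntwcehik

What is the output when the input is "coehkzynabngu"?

The pattern: sort the characters into alphabetical order, then move the last 3 characters to the front (rotate right by 3).
"coehkzynabngu" → "abceghknnouyz" → "uyzabceghknno".
(Check on "uduujfpeknnzjf": → "deffjjknnpuuuz" → "uuzdeffjjknnpu" ✓)

uyzabceghknno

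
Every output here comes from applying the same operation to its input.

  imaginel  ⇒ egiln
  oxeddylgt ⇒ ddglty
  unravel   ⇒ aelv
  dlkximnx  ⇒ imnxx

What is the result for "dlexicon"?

cinox

The pattern: delete the first 3 characters, then sort the characters into alphabetical order.
Working it through for "dlexicon": intermediate "xicon", final "cinox".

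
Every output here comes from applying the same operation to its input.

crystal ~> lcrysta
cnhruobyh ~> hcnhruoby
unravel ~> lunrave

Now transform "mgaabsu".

umgaabs

Rule — move the last character to the front.
Applying that to "mgaabsu" gives "umgaabs".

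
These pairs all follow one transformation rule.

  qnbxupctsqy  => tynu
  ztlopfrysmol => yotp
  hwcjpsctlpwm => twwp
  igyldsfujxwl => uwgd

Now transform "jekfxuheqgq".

eqex

The pattern: keep one character in every 3, starting at position 2 (positions 2nd, 5th, 8th, ...), then move the first 2 characters to the end (rotate left by 2).
For "jekfxuheqgq", step one produces "exeq"; step two turns that into "eqex".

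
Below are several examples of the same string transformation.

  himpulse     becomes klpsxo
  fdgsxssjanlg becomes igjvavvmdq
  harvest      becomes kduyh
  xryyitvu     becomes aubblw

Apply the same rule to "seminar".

vhplq

Looking at the pairs, the operation is to shift every letter 3 places forward in the alphabet (wrapping around), then delete the last 2 characters.
Working it through for "seminar": intermediate "vhplqdu", final "vhplq".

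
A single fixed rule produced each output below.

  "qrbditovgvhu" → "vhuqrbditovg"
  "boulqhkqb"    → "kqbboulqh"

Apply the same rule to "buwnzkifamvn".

The transformation: move the last 3 characters to the front (rotate right by 3).
Doing the same to "buwnzkifamvn": "mvnbuwnzkifa".

mvnbuwnzkifa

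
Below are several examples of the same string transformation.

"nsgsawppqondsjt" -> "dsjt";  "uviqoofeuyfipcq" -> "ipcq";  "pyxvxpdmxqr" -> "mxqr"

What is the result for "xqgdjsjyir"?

The rule is to keep only the last 4 characters.
Doing the same to "xqgdjsjyir": "jyir".

jyir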